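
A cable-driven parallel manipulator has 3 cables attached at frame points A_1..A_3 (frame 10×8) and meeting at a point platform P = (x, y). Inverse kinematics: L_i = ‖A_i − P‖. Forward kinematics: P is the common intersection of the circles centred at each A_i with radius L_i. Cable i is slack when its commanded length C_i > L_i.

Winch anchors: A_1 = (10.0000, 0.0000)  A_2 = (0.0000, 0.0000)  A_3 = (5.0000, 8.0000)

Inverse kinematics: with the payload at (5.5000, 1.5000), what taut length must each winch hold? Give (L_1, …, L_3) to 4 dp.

cable 1: Δx=4.5000, Δy=-1.5000; L_1 = √(Δx²+Δy²) = 4.7434
cable 2: Δx=-5.5000, Δy=-1.5000; L_2 = √(Δx²+Δy²) = 5.7009
cable 3: Δx=-0.5000, Δy=6.5000; L_3 = √(Δx²+Δy²) = 6.5192

(4.7434, 5.7009, 6.5192)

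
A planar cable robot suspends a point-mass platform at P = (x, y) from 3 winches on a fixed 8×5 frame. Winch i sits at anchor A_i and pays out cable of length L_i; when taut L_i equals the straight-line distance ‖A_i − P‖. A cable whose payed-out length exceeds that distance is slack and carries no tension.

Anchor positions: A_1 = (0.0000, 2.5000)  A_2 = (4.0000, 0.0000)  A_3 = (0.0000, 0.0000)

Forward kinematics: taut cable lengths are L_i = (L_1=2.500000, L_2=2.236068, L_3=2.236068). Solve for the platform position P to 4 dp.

(2.0000, 1.0000)

circle eqns → linear via eq_j − eq_1; set q_j = A_j·A_j − L_j²
q_1 = 0.0000+6.2500−6.2500 = 0.0000
-8.0000·x + 5.0000·y = q_1−q_2 = -11.0000
0.0000·x + 5.0000·y = q_1−q_3 = 5.0000
solve first two rows → x=2.0000, y=1.0000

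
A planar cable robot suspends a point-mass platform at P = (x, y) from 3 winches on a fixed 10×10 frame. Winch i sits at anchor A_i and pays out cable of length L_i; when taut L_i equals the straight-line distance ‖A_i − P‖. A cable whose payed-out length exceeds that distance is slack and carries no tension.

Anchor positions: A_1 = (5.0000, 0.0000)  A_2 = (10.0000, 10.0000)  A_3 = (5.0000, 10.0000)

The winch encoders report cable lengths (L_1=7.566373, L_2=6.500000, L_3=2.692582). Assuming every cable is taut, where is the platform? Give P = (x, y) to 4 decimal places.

(4.0000, 7.5000)

each cable: (A_i−P)·(A_i−P) = L_i²; let c_i = ‖A_i‖²−L_i²
c_1 = 25.0000+0.0000−57.2500 = -32.2500
row 1: -10.0000x − 20.0000y = -190.0000  (c_2=157.7500)
row 2: 0.0000x − 20.0000y = -150.0000  (c_3=117.7500)
Cramer on rows 1–2 → x = 4.0000, y = 7.5000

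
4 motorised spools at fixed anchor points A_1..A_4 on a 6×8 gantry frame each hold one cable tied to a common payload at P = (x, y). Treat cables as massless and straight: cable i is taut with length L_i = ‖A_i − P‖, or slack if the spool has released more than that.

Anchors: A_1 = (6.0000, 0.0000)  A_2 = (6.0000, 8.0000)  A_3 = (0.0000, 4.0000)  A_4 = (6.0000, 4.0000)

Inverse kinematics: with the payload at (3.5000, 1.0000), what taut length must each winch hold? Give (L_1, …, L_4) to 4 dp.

L_1: Δ = A_1−P = (2.5000, -1.0000) → ‖Δ‖ = √7.2500 = 2.6926
L_2: Δ = A_2−P = (2.5000, 7.0000) → ‖Δ‖ = √55.2500 = 7.4330
L_3: Δ = A_3−P = (-3.5000, 3.0000) → ‖Δ‖ = √21.2500 = 4.6098
L_4: Δ = A_4−P = (2.5000, 3.0000) → ‖Δ‖ = √15.2500 = 3.9051

(2.6926, 7.4330, 4.6098, 3.9051)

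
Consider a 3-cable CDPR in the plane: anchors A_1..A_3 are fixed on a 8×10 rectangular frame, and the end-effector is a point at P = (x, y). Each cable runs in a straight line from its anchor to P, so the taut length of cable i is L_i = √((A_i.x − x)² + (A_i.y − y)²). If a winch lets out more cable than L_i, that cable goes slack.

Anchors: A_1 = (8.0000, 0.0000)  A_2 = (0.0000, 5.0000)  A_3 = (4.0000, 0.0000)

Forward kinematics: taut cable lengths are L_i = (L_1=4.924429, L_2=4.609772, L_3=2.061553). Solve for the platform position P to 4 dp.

each cable: (A_i−P)·(A_i−P) = L_i²; let k_i = ‖A_i‖²−L_i²
k_1 = 64.0000+0.0000−24.2500 = 39.7500
row 1: 16.0000x − 10.0000y = 36.0000  (k_2=3.7500)
row 2: 8.0000x + 0.0000y = 28.0000  (k_3=11.7500)
Cramer on rows 1–2 → x = 3.5000, y = 2.0000

(3.5000, 2.0000)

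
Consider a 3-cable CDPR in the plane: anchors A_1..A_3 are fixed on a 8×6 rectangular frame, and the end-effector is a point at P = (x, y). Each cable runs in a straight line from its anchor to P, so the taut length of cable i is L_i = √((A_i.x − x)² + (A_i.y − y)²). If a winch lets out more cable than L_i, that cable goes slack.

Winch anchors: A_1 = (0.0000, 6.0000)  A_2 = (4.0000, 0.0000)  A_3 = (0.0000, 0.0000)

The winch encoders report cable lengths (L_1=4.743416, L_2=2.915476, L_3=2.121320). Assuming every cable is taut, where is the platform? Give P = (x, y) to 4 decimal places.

(1.5000, 1.5000)

circle eqns → linear via eq_j − eq_1; set q_j = A_j·A_j − L_j²
q_1 = 0.0000+36.0000−22.5000 = 13.5000
-8.0000·x + 12.0000·y = q_1−q_2 = 6.0000
0.0000·x + 12.0000·y = q_1−q_3 = 18.0000
solve first two rows → x=1.5000, y=1.5000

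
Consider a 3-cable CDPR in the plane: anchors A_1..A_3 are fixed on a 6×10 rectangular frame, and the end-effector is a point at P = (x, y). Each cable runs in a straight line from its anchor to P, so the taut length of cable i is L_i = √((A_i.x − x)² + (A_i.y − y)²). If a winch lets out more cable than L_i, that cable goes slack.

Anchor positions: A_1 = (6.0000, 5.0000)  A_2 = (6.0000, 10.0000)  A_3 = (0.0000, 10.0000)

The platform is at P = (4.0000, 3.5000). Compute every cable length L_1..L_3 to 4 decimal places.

(2.5000, 6.8007, 7.6322)

L_1 = √((6.0000−4.0000)² + (5.0000−3.5000)²) = 2.5000
L_2 = √((6.0000−4.0000)² + (10.0000−3.5000)²) = 6.8007
L_3 = √((0.0000−4.0000)² + (10.0000−3.5000)²) = 7.6322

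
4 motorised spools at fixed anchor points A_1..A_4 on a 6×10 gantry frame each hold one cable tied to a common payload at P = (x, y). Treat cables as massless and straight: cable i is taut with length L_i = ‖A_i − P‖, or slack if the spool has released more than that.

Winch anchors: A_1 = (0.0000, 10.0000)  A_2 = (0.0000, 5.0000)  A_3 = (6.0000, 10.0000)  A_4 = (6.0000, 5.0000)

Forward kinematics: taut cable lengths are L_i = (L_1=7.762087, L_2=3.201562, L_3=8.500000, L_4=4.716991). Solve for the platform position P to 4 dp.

(2.0000, 2.5000)

each cable: (A_i−P)·(A_i−P) = L_i²; let q_i = ‖A_i‖²−L_i²
q_1 = 0.0000+100.0000−60.2500 = 39.7500
row 1: 0.0000x + 10.0000y = 25.0000  (q_2=14.7500)
row 2: -12.0000x + 0.0000y = -24.0000  (q_3=63.7500)
row 3: -12.0000x + 10.0000y = 1.0000  (q_4=38.7500)
Cramer on rows 1–2 → x = 2.0000, y = 2.5000
check cable 4: ‖A_4−P‖² = 22.2500 ≈ L_4² = 22.2500 ✓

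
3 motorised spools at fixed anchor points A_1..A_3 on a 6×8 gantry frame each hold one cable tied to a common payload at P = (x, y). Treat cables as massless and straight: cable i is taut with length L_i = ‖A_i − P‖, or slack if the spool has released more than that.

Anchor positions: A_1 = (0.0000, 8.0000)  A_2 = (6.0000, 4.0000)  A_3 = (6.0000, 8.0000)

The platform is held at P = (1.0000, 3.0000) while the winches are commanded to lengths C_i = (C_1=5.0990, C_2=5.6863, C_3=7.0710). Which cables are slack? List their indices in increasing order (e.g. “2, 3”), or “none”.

2

i=1: geometric 5.0990 vs commanded 5.0990 ⇒ taut
i=2: geometric 5.0990 vs commanded 5.6863 ⇒ slack
i=3: geometric 7.0711 vs commanded 7.0710 ⇒ taut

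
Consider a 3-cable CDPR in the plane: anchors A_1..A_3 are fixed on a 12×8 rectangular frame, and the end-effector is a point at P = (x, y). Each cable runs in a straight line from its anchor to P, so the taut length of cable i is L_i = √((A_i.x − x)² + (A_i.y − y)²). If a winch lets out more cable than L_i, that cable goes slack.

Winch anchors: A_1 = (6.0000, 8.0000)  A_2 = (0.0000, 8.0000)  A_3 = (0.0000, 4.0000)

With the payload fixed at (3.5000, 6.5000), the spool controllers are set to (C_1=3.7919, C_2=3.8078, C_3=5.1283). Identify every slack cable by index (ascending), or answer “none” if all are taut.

1, 3

cable 1: L_1 = ‖A_1−P‖ = 2.9155;  C_1 = 3.7919 → slack
cable 2: L_2 = ‖A_2−P‖ = 3.8079;  C_2 = 3.8078 → taut
cable 3: L_3 = ‖A_3−P‖ = 4.3012;  C_3 = 5.1283 → slack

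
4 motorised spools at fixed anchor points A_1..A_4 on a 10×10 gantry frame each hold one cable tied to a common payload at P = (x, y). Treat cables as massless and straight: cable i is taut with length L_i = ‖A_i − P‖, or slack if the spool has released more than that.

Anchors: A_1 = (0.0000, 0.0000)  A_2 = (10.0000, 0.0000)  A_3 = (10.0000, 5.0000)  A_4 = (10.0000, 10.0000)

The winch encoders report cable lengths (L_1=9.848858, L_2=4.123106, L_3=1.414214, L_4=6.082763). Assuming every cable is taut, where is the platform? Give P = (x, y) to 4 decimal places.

circle eqns → linear via eq_j − eq_1; set q_j = A_j·A_j − L_j²
q_1 = 0.0000+0.0000−97.0000 = -97.0000
-20.0000·x + 0.0000·y = q_1−q_2 = -180.0000
-20.0000·x − 10.0000·y = q_1−q_3 = -220.0000
-20.0000·x − 20.0000·y = q_1−q_4 = -260.0000
solve first two rows → x=9.0000, y=4.0000
check cable 4: ‖A_4−P‖² = 37.0000 ≈ L_4² = 37.0000 ✓

(9.0000, 4.0000)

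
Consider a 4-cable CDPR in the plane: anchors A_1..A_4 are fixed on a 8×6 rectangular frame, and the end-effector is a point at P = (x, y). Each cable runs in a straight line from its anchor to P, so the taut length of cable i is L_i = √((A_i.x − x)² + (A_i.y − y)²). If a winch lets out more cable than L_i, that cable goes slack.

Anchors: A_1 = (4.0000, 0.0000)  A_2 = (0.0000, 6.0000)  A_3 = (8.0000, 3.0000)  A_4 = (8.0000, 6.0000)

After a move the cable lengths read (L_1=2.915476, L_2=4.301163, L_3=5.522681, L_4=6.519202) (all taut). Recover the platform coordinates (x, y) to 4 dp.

(2.5000, 2.5000)

expand ‖A_i−P‖²=L_i² and subtract eq 1 (k_i ≔ ‖A_i‖²−L_i²)
k_1 = 16.0000+0.0000−8.5000 = 7.5000
eq1−eq2 → [8.0000  -12.0000]·P = -10.0000
eq1−eq3 → [-8.0000  -6.0000]·P = -35.0000
eq1−eq4 → [-8.0000  -12.0000]·P = -50.0000
2×2 solve → P = (2.5000, 2.5000)
check cable 4: ‖A_4−P‖² = 42.5000 ≈ L_4² = 42.5000 ✓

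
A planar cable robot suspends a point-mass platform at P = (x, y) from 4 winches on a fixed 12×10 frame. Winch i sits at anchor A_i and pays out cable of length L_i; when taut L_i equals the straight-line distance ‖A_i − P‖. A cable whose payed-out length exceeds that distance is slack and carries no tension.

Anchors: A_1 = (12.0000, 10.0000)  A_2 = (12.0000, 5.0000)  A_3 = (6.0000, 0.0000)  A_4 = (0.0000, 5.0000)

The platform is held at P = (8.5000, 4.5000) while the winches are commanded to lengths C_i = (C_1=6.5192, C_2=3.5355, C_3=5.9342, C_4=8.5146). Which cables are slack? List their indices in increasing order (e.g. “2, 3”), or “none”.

cable 1: L_1 = ‖A_1−P‖ = 6.5192;  C_1 = 6.5192 → taut
cable 2: L_2 = ‖A_2−P‖ = 3.5355;  C_2 = 3.5355 → taut
cable 3: L_3 = ‖A_3−P‖ = 5.1478;  C_3 = 5.9342 → slack
cable 4: L_4 = ‖A_4−P‖ = 8.5147;  C_4 = 8.5146 → taut

3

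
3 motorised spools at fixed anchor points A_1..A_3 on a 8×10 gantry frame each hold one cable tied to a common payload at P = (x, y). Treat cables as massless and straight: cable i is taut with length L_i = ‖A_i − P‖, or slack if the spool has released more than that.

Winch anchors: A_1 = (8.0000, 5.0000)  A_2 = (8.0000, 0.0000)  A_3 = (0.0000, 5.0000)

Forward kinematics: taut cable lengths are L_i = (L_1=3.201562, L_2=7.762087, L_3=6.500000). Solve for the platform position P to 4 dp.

each cable: (A_i−P)·(A_i−P) = L_i²; let k_i = ‖A_i‖²−L_i²
k_1 = 64.0000+25.0000−10.2500 = 78.7500
row 1: 0.0000x + 10.0000y = 75.0000  (k_2=3.7500)
row 2: 16.0000x + 0.0000y = 96.0000  (k_3=-17.2500)
Cramer on rows 1–2 → x = 6.0000, y = 7.5000

(6.0000, 7.5000)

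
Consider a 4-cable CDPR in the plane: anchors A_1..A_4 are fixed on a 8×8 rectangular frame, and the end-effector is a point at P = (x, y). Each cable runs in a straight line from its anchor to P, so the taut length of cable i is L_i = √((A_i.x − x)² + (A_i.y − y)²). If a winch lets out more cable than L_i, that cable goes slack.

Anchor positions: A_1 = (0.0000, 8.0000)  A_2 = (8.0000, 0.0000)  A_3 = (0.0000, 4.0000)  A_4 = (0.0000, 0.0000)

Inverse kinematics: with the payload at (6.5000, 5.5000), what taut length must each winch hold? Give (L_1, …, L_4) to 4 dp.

L_1 = √((0.0000−6.5000)² + (8.0000−5.5000)²) = 6.9642
L_2 = √((8.0000−6.5000)² + (0.0000−5.5000)²) = 5.7009
L_3 = √((0.0000−6.5000)² + (4.0000−5.5000)²) = 6.6708
L_4 = √((0.0000−6.5000)² + (0.0000−5.5000)²) = 8.5147

(6.9642, 5.7009, 6.6708, 8.5147)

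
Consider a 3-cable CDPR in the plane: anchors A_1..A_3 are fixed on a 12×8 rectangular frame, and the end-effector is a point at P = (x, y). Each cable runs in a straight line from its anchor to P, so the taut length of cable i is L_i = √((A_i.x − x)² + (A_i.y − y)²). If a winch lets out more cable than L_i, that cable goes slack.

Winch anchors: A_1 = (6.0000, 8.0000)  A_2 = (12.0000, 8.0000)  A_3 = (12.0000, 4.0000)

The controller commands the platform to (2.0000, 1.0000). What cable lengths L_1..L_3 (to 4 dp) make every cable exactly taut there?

(8.0623, 12.2066, 10.4403)

cable 1: Δx=4.0000, Δy=7.0000; L_1 = √(Δx²+Δy²) = 8.0623
cable 2: Δx=10.0000, Δy=7.0000; L_2 = √(Δx²+Δy²) = 12.2066
cable 3: Δx=10.0000, Δy=3.0000; L_3 = √(Δx²+Δy²) = 10.4403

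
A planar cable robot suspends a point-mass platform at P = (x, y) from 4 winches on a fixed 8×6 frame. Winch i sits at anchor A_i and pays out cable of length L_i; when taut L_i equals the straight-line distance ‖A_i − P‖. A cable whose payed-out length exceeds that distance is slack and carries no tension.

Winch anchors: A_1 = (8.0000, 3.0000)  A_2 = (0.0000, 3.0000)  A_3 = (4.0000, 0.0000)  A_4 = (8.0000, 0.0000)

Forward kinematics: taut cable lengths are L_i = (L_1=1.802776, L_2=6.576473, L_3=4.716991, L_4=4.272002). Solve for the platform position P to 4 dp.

expand ‖A_i−P‖²=L_i² and subtract eq 1 (c_i ≔ ‖A_i‖²−L_i²)
c_1 = 64.0000+9.0000−3.2500 = 69.7500
eq1−eq2 → [16.0000  0.0000]·P = 104.0000
eq1−eq3 → [8.0000  6.0000]·P = 76.0000
eq1−eq4 → [0.0000  6.0000]·P = 24.0000
2×2 solve → P = (6.5000, 4.0000)
check cable 4: ‖A_4−P‖² = 18.2500 ≈ L_4² = 18.2500 ✓

(6.5000, 4.0000)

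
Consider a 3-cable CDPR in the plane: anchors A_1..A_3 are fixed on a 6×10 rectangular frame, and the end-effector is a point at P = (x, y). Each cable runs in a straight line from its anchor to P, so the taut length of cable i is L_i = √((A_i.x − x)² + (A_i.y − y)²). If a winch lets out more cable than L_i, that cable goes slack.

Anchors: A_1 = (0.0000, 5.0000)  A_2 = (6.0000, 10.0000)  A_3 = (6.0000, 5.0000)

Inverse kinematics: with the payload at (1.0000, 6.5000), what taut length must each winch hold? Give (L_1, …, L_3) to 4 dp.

(1.8028, 6.1033, 5.2202)

cable 1: Δx=-1.0000, Δy=-1.5000; L_1 = √(Δx²+Δy²) = 1.8028
cable 2: Δx=5.0000, Δy=3.5000; L_2 = √(Δx²+Δy²) = 6.1033
cable 3: Δx=5.0000, Δy=-1.5000; L_3 = √(Δx²+Δy²) = 5.2202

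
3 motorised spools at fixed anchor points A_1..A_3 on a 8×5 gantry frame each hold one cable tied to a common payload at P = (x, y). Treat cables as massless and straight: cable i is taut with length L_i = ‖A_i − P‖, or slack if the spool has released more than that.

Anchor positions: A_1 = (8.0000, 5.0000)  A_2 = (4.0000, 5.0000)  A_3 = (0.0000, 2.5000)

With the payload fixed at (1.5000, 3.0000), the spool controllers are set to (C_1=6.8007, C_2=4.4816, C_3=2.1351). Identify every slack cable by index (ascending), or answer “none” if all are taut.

cable 1: √((6.5000)²+(2.0000)²)=6.8007, C_1=6.8007: taut
cable 2: √((2.5000)²+(2.0000)²)=3.2016, C_2=4.4816: slack
cable 3: √((-1.5000)²+(-0.5000)²)=1.5811, C_3=2.1351: slack

2, 3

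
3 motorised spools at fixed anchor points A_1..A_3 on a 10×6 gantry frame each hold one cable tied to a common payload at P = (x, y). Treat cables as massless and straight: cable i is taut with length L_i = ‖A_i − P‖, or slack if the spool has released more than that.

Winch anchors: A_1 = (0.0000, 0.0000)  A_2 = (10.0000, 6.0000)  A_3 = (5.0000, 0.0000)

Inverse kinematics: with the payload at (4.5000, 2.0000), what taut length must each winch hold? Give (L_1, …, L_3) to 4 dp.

(4.9244, 6.8007, 2.0616)

cable 1: Δx=-4.5000, Δy=-2.0000; L_1 = √(Δx²+Δy²) = 4.9244
cable 2: Δx=5.5000, Δy=4.0000; L_2 = √(Δx²+Δy²) = 6.8007
cable 3: Δx=0.5000, Δy=-2.0000; L_3 = √(Δx²+Δy²) = 2.0616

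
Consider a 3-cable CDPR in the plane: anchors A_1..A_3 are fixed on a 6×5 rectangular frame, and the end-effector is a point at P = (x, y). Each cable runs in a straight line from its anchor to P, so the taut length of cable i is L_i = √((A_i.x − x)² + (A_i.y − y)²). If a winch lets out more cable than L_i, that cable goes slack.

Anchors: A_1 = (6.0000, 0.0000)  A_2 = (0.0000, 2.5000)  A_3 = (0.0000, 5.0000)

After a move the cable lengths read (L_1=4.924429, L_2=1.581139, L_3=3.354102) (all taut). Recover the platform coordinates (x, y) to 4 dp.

each cable: (A_i−P)·(A_i−P) = L_i²; let c_i = ‖A_i‖²−L_i²
c_1 = 36.0000+0.0000−24.2500 = 11.7500
row 1: 12.0000x − 5.0000y = 8.0000  (c_2=3.7500)
row 2: 12.0000x − 10.0000y = -2.0000  (c_3=13.7500)
Cramer on rows 1–2 → x = 1.5000, y = 2.0000

(1.5000, 2.0000)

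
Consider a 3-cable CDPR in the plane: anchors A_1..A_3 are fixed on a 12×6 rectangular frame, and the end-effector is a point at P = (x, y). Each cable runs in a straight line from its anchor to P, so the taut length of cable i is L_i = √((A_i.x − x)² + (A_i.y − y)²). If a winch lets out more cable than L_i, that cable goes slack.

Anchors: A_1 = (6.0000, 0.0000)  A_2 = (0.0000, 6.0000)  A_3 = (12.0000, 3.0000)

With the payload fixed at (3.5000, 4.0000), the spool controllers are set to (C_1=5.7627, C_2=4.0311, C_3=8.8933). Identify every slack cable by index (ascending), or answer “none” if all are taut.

1, 3

i=1: geometric 4.7170 vs commanded 5.7627 ⇒ slack
i=2: geometric 4.0311 vs commanded 4.0311 ⇒ taut
i=3: geometric 8.5586 vs commanded 8.8933 ⇒ slack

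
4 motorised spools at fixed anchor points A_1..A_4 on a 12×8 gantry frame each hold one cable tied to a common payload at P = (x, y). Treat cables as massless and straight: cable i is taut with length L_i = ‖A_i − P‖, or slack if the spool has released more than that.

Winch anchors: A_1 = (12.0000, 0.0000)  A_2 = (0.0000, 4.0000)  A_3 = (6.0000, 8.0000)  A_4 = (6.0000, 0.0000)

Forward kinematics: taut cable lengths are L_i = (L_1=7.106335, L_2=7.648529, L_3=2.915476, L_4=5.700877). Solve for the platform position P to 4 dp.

each cable: (A_i−P)·(A_i−P) = L_i²; let c_i = ‖A_i‖²−L_i²
c_1 = 144.0000+0.0000−50.5000 = 93.5000
row 1: 24.0000x − 8.0000y = 136.0000  (c_2=-42.5000)
row 2: 12.0000x − 16.0000y = 2.0000  (c_3=91.5000)
row 3: 12.0000x + 0.0000y = 90.0000  (c_4=3.5000)
Cramer on rows 1–2 → x = 7.5000, y = 5.5000
check cable 4: ‖A_4−P‖² = 32.5000 ≈ L_4² = 32.5000 ✓

(7.5000, 5.5000)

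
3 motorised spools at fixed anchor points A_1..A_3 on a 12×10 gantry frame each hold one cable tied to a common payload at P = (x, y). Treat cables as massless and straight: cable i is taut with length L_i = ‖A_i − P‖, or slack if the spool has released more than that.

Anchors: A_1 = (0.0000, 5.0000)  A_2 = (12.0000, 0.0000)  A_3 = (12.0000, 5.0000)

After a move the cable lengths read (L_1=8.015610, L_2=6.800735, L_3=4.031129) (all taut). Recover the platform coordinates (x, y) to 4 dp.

(8.0000, 5.5000)

expand ‖A_i−P‖²=L_i² and subtract eq 1 (q_i ≔ ‖A_i‖²−L_i²)
q_1 = 0.0000+25.0000−64.2500 = -39.2500
eq1−eq2 → [-24.0000  10.0000]·P = -137.0000
eq1−eq3 → [-24.0000  0.0000]·P = -192.0000
2×2 solve → P = (8.0000, 5.5000)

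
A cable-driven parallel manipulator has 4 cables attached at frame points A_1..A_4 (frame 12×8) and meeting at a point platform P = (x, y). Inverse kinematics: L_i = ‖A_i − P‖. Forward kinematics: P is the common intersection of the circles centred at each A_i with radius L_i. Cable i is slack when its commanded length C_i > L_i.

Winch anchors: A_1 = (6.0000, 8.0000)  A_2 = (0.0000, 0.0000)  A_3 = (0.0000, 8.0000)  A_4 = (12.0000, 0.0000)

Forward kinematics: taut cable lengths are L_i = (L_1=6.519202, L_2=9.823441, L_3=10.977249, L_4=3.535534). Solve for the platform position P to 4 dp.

circle eqns → linear via eq_j − eq_1; set c_j = A_j·A_j − L_j²
c_1 = 36.0000+64.0000−42.5000 = 57.5000
12.0000·x + 16.0000·y = c_1−c_2 = 154.0000
12.0000·x + 0.0000·y = c_1−c_3 = 114.0000
-12.0000·x + 16.0000·y = c_1−c_4 = -74.0000
solve first two rows → x=9.5000, y=2.5000
check cable 4: ‖A_4−P‖² = 12.5000 ≈ L_4² = 12.5000 ✓

(9.5000, 2.5000)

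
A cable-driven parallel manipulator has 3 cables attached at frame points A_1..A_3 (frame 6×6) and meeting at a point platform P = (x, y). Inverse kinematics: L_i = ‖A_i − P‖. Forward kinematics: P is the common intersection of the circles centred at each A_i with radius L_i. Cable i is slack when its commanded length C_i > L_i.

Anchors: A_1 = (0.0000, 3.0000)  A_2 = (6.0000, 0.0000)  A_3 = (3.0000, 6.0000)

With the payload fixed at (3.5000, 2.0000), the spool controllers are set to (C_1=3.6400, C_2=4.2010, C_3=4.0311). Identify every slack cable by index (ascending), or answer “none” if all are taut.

cable 1: L_1 = ‖A_1−P‖ = 3.6401;  C_1 = 3.6400 → taut
cable 2: L_2 = ‖A_2−P‖ = 3.2016;  C_2 = 4.2010 → slack
cable 3: L_3 = ‖A_3−P‖ = 4.0311;  C_3 = 4.0311 → taut

2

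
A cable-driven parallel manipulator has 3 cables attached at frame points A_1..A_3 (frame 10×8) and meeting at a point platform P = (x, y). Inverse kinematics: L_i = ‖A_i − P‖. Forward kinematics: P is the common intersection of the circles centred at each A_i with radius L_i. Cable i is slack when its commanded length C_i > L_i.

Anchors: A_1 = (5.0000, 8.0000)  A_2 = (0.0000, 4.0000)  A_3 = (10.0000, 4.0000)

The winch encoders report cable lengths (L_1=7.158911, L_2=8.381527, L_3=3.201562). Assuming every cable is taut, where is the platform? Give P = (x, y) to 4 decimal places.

(8.0000, 1.5000)

each cable: (A_i−P)·(A_i−P) = L_i²; let q_i = ‖A_i‖²−L_i²
q_1 = 25.0000+64.0000−51.2500 = 37.7500
row 1: 10.0000x + 8.0000y = 92.0000  (q_2=-54.2500)
row 2: -10.0000x + 8.0000y = -68.0000  (q_3=105.7500)
Cramer on rows 1–2 → x = 8.0000, y = 1.5000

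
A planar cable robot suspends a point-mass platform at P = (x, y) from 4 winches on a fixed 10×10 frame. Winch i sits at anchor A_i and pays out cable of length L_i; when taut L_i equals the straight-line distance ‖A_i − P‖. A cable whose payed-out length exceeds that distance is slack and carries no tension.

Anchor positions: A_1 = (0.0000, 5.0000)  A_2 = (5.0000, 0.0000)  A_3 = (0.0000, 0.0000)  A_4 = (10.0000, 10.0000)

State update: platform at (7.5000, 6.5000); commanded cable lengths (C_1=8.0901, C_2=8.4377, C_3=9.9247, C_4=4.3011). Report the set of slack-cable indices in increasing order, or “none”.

cable 1: L_1 = ‖A_1−P‖ = 7.6485;  C_1 = 8.0901 → slack
cable 2: L_2 = ‖A_2−P‖ = 6.9642;  C_2 = 8.4377 → slack
cable 3: L_3 = ‖A_3−P‖ = 9.9247;  C_3 = 9.9247 → taut
cable 4: L_4 = ‖A_4−P‖ = 4.3012;  C_4 = 4.3011 → taut

1, 2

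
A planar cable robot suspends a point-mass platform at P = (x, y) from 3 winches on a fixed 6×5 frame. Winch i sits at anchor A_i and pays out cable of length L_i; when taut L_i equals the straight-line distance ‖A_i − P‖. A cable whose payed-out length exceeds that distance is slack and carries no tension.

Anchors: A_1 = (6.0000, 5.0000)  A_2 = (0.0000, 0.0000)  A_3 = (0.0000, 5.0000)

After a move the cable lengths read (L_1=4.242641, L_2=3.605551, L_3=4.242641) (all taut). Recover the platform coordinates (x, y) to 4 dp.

(3.0000, 2.0000)

each cable: (A_i−P)·(A_i−P) = L_i²; let c_i = ‖A_i‖²−L_i²
c_1 = 36.0000+25.0000−18.0000 = 43.0000
row 1: 12.0000x + 10.0000y = 56.0000  (c_2=-13.0000)
row 2: 12.0000x + 0.0000y = 36.0000  (c_3=7.0000)
Cramer on rows 1–2 → x = 3.0000, y = 2.0000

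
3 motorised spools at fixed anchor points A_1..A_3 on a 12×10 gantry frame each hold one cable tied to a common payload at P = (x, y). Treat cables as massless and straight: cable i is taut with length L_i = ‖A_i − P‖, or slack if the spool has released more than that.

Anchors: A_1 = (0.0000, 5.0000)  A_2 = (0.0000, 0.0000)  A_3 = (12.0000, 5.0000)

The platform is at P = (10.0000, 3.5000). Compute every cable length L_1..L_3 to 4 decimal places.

cable 1: Δx=-10.0000, Δy=1.5000; L_1 = √(Δx²+Δy²) = 10.1119
cable 2: Δx=-10.0000, Δy=-3.5000; L_2 = √(Δx²+Δy²) = 10.5948
cable 3: Δx=2.0000, Δy=1.5000; L_3 = √(Δx²+Δy²) = 2.5000

(10.1119, 10.5948, 2.5000)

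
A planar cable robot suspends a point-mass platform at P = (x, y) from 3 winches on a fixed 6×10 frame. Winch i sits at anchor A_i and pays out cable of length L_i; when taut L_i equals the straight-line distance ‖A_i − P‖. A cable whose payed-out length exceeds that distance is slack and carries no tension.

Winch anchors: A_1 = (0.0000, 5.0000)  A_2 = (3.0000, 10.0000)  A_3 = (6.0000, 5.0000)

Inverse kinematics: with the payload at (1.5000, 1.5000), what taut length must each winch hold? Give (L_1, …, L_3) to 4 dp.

(3.8079, 8.6313, 5.7009)

cable 1: Δx=-1.5000, Δy=3.5000; L_1 = √(Δx²+Δy²) = 3.8079
cable 2: Δx=1.5000, Δy=8.5000; L_2 = √(Δx²+Δy²) = 8.6313
cable 3: Δx=4.5000, Δy=3.5000; L_3 = √(Δx²+Δy²) = 5.7009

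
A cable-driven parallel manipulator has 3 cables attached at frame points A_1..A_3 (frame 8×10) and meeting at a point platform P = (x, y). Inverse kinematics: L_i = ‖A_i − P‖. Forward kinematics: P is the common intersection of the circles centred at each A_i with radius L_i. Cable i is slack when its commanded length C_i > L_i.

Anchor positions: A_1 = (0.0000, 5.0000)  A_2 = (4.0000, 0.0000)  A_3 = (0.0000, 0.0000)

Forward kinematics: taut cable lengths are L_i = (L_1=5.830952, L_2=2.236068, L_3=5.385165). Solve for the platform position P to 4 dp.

(5.0000, 2.0000)

expand ‖A_i−P‖²=L_i² and subtract eq 1 (k_i ≔ ‖A_i‖²−L_i²)
k_1 = 0.0000+25.0000−34.0000 = -9.0000
eq1−eq2 → [-8.0000  10.0000]·P = -20.0000
eq1−eq3 → [0.0000  10.0000]·P = 20.0000
2×2 solve → P = (5.0000, 2.0000)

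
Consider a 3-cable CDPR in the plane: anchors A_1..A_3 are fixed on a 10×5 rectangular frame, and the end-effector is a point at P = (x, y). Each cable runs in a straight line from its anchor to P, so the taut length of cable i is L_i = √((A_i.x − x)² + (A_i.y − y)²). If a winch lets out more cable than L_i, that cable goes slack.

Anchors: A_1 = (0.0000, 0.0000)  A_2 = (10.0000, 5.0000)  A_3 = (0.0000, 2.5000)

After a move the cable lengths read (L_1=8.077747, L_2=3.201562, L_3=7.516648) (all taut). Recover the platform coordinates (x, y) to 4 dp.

(7.5000, 3.0000)

expand ‖A_i−P‖²=L_i² and subtract eq 1 (k_i ≔ ‖A_i‖²−L_i²)
k_1 = 0.0000+0.0000−65.2500 = -65.2500
eq1−eq2 → [-20.0000  -10.0000]·P = -180.0000
eq1−eq3 → [0.0000  -5.0000]·P = -15.0000
2×2 solve → P = (7.5000, 3.0000)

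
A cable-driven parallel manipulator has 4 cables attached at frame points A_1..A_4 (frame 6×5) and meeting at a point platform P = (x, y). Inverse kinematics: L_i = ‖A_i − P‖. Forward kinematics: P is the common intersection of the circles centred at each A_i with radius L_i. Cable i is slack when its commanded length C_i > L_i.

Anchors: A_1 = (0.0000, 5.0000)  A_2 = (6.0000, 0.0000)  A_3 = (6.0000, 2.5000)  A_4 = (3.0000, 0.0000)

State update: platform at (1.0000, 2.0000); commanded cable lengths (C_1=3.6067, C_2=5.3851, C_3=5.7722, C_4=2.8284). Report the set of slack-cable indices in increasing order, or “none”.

1, 3

cable 1: L_1 = ‖A_1−P‖ = 3.1623;  C_1 = 3.6067 → slack
cable 2: L_2 = ‖A_2−P‖ = 5.3852;  C_2 = 5.3851 → taut
cable 3: L_3 = ‖A_3−P‖ = 5.0249;  C_3 = 5.7722 → slack
cable 4: L_4 = ‖A_4−P‖ = 2.8284;  C_4 = 2.8284 → taut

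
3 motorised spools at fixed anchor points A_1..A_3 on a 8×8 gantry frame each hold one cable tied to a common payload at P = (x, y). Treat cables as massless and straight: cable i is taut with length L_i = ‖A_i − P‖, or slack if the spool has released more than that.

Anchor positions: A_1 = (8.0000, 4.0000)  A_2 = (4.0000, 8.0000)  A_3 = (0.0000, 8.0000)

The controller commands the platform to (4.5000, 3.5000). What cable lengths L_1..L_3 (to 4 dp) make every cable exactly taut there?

L_1 = √((8.0000−4.5000)² + (4.0000−3.5000)²) = 3.5355
L_2 = √((4.0000−4.5000)² + (8.0000−3.5000)²) = 4.5277
L_3 = √((0.0000−4.5000)² + (8.0000−3.5000)²) = 6.3640

(3.5355, 4.5277, 6.3640)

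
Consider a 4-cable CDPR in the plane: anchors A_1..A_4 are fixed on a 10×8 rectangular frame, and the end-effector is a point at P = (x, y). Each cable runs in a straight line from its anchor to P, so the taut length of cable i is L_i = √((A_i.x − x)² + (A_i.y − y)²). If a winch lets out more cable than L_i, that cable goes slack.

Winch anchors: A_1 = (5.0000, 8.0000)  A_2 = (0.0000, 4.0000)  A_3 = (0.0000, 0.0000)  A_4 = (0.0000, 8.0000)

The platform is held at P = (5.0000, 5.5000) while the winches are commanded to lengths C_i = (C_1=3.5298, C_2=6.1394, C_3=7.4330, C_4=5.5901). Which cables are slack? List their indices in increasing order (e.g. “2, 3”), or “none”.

cable 1: L_1 = ‖A_1−P‖ = 2.5000;  C_1 = 3.5298 → slack
cable 2: L_2 = ‖A_2−P‖ = 5.2202;  C_2 = 6.1394 → slack
cable 3: L_3 = ‖A_3−P‖ = 7.4330;  C_3 = 7.4330 → taut
cable 4: L_4 = ‖A_4−P‖ = 5.5902;  C_4 = 5.5901 → taut

1, 2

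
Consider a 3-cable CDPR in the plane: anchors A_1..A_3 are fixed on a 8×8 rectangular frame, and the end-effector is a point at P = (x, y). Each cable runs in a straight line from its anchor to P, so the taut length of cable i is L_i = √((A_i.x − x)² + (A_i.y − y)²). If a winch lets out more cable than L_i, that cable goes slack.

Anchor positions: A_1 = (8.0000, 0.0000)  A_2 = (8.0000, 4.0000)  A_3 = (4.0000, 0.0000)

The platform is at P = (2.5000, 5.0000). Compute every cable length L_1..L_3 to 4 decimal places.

L_1 = √((8.0000−2.5000)² + (0.0000−5.0000)²) = 7.4330
L_2 = √((8.0000−2.5000)² + (4.0000−5.0000)²) = 5.5902
L_3 = √((4.0000−2.5000)² + (0.0000−5.0000)²) = 5.2202

(7.4330, 5.5902, 5.2202)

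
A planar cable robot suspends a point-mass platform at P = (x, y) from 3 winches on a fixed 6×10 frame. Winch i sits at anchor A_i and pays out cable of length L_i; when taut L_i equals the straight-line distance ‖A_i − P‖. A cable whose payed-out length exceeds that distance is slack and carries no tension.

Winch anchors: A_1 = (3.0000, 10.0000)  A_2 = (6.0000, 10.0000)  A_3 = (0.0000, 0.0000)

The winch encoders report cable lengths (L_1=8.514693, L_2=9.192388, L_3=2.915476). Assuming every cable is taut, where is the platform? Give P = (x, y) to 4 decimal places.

(2.5000, 1.5000)

each cable: (A_i−P)·(A_i−P) = L_i²; let c_i = ‖A_i‖²−L_i²
c_1 = 9.0000+100.0000−72.5000 = 36.5000
row 1: -6.0000x + 0.0000y = -15.0000  (c_2=51.5000)
row 2: 6.0000x + 20.0000y = 45.0000  (c_3=-8.5000)
Cramer on rows 1–2 → x = 2.5000, y = 1.5000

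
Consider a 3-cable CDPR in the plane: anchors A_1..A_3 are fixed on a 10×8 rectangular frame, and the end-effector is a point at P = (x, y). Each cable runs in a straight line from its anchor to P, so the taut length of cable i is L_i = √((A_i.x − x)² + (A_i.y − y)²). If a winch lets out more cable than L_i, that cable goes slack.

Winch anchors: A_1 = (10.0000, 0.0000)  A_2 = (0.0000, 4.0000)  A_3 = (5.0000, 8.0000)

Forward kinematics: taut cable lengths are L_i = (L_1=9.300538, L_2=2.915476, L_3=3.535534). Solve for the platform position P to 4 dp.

circle eqns → linear via eq_j − eq_1; set c_j = A_j·A_j − L_j²
c_1 = 100.0000+0.0000−86.5000 = 13.5000
20.0000·x − 8.0000·y = c_1−c_2 = 6.0000
10.0000·x − 16.0000·y = c_1−c_3 = -63.0000
solve first two rows → x=2.5000, y=5.5000

(2.5000, 5.5000)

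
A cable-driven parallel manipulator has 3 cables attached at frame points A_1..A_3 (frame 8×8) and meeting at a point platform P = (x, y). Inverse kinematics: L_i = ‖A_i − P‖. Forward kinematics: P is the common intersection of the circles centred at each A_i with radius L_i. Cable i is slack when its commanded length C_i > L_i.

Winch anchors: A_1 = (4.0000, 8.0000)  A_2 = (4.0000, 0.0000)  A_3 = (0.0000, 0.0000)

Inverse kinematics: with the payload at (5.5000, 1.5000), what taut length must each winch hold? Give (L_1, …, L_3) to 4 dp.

(6.6708, 2.1213, 5.7009)

cable 1: Δx=-1.5000, Δy=6.5000; L_1 = √(Δx²+Δy²) = 6.6708
cable 2: Δx=-1.5000, Δy=-1.5000; L_2 = √(Δx²+Δy²) = 2.1213
cable 3: Δx=-5.5000, Δy=-1.5000; L_3 = √(Δx²+Δy²) = 5.7009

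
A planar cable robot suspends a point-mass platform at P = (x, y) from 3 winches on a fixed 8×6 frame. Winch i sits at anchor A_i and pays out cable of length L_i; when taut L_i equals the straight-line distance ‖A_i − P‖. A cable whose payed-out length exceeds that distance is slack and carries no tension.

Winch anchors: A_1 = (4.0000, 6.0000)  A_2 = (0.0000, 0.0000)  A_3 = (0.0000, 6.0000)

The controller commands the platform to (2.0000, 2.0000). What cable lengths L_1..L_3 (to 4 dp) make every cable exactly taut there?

L_1: Δ = A_1−P = (2.0000, 4.0000) → ‖Δ‖ = √20.0000 = 4.4721
L_2: Δ = A_2−P = (-2.0000, -2.0000) → ‖Δ‖ = √8.0000 = 2.8284
L_3: Δ = A_3−P = (-2.0000, 4.0000) → ‖Δ‖ = √20.0000 = 4.4721

(4.4721, 2.8284, 4.4721)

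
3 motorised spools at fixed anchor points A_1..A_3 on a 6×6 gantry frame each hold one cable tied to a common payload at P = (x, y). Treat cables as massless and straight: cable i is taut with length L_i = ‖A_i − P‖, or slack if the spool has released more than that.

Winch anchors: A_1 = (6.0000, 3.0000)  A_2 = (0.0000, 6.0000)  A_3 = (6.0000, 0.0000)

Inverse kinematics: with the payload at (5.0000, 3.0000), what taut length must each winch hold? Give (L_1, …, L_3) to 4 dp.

L_1 = √((6.0000−5.0000)² + (3.0000−3.0000)²) = 1.0000
L_2 = √((0.0000−5.0000)² + (6.0000−3.0000)²) = 5.8310
L_3 = √((6.0000−5.0000)² + (0.0000−3.0000)²) = 3.1623

(1.0000, 5.8310, 3.1623)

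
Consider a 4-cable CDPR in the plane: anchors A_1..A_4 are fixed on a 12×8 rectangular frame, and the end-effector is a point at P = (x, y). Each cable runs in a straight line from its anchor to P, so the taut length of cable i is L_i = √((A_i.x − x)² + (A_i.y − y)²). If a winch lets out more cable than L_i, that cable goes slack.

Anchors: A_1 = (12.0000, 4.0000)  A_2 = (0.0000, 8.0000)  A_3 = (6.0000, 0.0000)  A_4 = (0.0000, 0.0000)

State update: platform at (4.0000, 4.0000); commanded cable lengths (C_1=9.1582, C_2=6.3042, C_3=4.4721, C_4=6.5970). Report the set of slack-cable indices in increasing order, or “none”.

cable 1: √((8.0000)²+(0.0000)²)=8.0000, C_1=9.1582: slack
cable 2: √((-4.0000)²+(4.0000)²)=5.6569, C_2=6.3042: slack
cable 3: √((2.0000)²+(-4.0000)²)=4.4721, C_3=4.4721: taut
cable 4: √((-4.0000)²+(-4.0000)²)=5.6569, C_4=6.5970: slack

1, 2, 4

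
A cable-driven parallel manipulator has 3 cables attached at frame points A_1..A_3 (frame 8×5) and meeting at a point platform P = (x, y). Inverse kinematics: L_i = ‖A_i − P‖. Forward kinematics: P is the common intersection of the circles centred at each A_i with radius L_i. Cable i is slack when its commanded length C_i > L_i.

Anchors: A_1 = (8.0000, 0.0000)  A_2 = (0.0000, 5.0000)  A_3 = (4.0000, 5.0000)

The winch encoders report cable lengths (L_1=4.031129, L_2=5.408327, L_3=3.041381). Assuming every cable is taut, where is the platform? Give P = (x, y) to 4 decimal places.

(4.5000, 2.0000)

each cable: (A_i−P)·(A_i−P) = L_i²; let c_i = ‖A_i‖²−L_i²
c_1 = 64.0000+0.0000−16.2500 = 47.7500
row 1: 16.0000x − 10.0000y = 52.0000  (c_2=-4.2500)
row 2: 8.0000x − 10.0000y = 16.0000  (c_3=31.7500)
Cramer on rows 1–2 → x = 4.5000, y = 2.0000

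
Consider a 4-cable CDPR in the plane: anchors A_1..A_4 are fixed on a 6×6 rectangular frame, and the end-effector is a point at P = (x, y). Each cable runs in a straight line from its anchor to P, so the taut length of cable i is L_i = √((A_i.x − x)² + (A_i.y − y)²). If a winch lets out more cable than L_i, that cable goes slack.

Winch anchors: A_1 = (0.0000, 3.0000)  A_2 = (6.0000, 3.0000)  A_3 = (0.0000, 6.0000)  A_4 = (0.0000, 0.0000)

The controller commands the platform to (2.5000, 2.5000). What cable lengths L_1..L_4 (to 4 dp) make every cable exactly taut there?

(2.5495, 3.5355, 4.3012, 3.5355)

L_1 = √((0.0000−2.5000)² + (3.0000−2.5000)²) = 2.5495
L_2 = √((6.0000−2.5000)² + (3.0000−2.5000)²) = 3.5355
L_3 = √((0.0000−2.5000)² + (6.0000−2.5000)²) = 4.3012
L_4 = √((0.0000−2.5000)² + (0.0000−2.5000)²) = 3.5355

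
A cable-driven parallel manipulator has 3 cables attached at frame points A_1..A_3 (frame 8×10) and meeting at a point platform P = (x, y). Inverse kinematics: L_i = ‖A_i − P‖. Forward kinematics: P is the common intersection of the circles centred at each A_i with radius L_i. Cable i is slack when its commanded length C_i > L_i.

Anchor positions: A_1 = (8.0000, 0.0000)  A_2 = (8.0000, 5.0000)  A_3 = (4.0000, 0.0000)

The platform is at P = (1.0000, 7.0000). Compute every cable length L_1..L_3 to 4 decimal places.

L_1 = √((8.0000−1.0000)² + (0.0000−7.0000)²) = 9.8995
L_2 = √((8.0000−1.0000)² + (5.0000−7.0000)²) = 7.2801
L_3 = √((4.0000−1.0000)² + (0.0000−7.0000)²) = 7.6158

(9.8995, 7.2801, 7.6158)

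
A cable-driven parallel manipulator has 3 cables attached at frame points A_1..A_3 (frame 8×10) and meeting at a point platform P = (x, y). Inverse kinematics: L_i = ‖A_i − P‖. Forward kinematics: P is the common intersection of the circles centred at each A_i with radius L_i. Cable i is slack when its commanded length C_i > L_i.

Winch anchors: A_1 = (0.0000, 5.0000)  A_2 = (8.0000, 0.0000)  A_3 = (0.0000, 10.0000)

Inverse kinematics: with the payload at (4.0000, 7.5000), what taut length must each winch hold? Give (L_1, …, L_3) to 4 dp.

L_1: Δ = A_1−P = (-4.0000, -2.5000) → ‖Δ‖ = √22.2500 = 4.7170
L_2: Δ = A_2−P = (4.0000, -7.5000) → ‖Δ‖ = √72.2500 = 8.5000
L_3: Δ = A_3−P = (-4.0000, 2.5000) → ‖Δ‖ = √22.2500 = 4.7170

(4.7170, 8.5000, 4.7170)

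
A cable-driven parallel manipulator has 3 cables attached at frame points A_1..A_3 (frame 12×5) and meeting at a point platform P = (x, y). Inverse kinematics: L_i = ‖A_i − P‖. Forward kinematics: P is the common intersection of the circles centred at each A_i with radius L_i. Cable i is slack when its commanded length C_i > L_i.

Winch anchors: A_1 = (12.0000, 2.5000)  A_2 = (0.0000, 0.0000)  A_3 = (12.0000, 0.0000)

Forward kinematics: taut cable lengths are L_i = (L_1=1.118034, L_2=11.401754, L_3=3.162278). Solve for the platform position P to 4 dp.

(11.0000, 3.0000)

each cable: (A_i−P)·(A_i−P) = L_i²; let q_i = ‖A_i‖²−L_i²
q_1 = 144.0000+6.2500−1.2500 = 149.0000
row 1: 24.0000x + 5.0000y = 279.0000  (q_2=-130.0000)
row 2: 0.0000x + 5.0000y = 15.0000  (q_3=134.0000)
Cramer on rows 1–2 → x = 11.0000, y = 3.0000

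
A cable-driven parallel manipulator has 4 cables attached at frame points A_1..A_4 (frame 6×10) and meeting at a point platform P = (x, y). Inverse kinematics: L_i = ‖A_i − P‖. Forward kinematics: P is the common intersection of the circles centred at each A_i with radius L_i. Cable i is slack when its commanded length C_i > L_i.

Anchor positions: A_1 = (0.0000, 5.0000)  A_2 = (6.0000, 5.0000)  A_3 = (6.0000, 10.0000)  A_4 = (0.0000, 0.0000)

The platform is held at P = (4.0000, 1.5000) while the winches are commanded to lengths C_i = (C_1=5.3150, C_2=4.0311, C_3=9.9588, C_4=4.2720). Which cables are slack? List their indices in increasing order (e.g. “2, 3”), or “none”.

3

i=1: geometric 5.3151 vs commanded 5.3150 ⇒ taut
i=2: geometric 4.0311 vs commanded 4.0311 ⇒ taut
i=3: geometric 8.7321 vs commanded 9.9588 ⇒ slack
i=4: geometric 4.2720 vs commanded 4.2720 ⇒ taut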